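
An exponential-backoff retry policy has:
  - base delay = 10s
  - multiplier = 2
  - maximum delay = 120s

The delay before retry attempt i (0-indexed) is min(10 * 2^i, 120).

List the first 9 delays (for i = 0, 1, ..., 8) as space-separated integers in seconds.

Computing each delay:
  i=0: min(10*2^0, 120) = 10
  i=1: min(10*2^1, 120) = 20
  i=2: min(10*2^2, 120) = 40
  i=3: min(10*2^3, 120) = 80
  i=4: min(10*2^4, 120) = 120
  i=5: min(10*2^5, 120) = 120
  i=6: min(10*2^6, 120) = 120
  i=7: min(10*2^7, 120) = 120
  i=8: min(10*2^8, 120) = 120

Answer: 10 20 40 80 120 120 120 120 120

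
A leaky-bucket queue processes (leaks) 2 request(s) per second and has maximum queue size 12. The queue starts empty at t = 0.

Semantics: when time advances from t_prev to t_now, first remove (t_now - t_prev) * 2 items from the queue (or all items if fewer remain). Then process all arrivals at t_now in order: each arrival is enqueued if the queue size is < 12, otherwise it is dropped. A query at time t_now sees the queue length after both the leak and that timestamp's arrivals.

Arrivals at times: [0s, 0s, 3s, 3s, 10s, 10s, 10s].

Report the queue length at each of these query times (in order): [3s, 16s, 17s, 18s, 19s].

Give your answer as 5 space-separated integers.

Answer: 2 0 0 0 0

Derivation:
Queue lengths at query times:
  query t=3s: backlog = 2
  query t=16s: backlog = 0
  query t=17s: backlog = 0
  query t=18s: backlog = 0
  query t=19s: backlog = 0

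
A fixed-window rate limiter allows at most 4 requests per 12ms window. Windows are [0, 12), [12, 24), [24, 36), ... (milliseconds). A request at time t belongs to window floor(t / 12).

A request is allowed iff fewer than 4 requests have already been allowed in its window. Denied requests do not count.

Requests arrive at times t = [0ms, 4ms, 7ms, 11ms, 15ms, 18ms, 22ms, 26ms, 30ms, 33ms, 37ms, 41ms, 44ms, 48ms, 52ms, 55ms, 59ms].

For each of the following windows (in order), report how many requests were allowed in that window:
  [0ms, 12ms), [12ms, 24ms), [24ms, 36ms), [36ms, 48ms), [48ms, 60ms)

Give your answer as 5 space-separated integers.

Processing requests:
  req#1 t=0ms (window 0): ALLOW
  req#2 t=4ms (window 0): ALLOW
  req#3 t=7ms (window 0): ALLOW
  req#4 t=11ms (window 0): ALLOW
  req#5 t=15ms (window 1): ALLOW
  req#6 t=18ms (window 1): ALLOW
  req#7 t=22ms (window 1): ALLOW
  req#8 t=26ms (window 2): ALLOW
  req#9 t=30ms (window 2): ALLOW
  req#10 t=33ms (window 2): ALLOW
  req#11 t=37ms (window 3): ALLOW
  req#12 t=41ms (window 3): ALLOW
  req#13 t=44ms (window 3): ALLOW
  req#14 t=48ms (window 4): ALLOW
  req#15 t=52ms (window 4): ALLOW
  req#16 t=55ms (window 4): ALLOW
  req#17 t=59ms (window 4): ALLOW

Allowed counts by window: 4 3 3 3 4

Answer: 4 3 3 3 4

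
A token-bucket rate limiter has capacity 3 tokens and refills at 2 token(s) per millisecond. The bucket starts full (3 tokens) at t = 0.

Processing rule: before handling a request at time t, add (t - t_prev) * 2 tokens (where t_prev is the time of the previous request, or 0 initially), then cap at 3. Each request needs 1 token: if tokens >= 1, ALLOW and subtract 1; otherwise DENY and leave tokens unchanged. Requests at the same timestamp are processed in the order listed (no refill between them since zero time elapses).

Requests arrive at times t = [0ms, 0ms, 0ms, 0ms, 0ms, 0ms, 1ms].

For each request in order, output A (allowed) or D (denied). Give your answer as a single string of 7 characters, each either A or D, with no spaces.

Simulating step by step:
  req#1 t=0ms: ALLOW
  req#2 t=0ms: ALLOW
  req#3 t=0ms: ALLOW
  req#4 t=0ms: DENY
  req#5 t=0ms: DENY
  req#6 t=0ms: DENY
  req#7 t=1ms: ALLOW

Answer: AAADDDA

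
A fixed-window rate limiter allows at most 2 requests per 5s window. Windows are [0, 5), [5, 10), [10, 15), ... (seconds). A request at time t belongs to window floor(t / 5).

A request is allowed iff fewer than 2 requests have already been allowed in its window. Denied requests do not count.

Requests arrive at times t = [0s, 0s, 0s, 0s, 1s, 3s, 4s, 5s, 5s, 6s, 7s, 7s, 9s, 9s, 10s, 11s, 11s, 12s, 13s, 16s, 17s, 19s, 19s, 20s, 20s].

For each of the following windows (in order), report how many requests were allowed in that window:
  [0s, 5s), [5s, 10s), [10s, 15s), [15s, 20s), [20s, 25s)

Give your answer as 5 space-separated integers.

Answer: 2 2 2 2 2

Derivation:
Processing requests:
  req#1 t=0s (window 0): ALLOW
  req#2 t=0s (window 0): ALLOW
  req#3 t=0s (window 0): DENY
  req#4 t=0s (window 0): DENY
  req#5 t=1s (window 0): DENY
  req#6 t=3s (window 0): DENY
  req#7 t=4s (window 0): DENY
  req#8 t=5s (window 1): ALLOW
  req#9 t=5s (window 1): ALLOW
  req#10 t=6s (window 1): DENY
  req#11 t=7s (window 1): DENY
  req#12 t=7s (window 1): DENY
  req#13 t=9s (window 1): DENY
  req#14 t=9s (window 1): DENY
  req#15 t=10s (window 2): ALLOW
  req#16 t=11s (window 2): ALLOW
  req#17 t=11s (window 2): DENY
  req#18 t=12s (window 2): DENY
  req#19 t=13s (window 2): DENY
  req#20 t=16s (window 3): ALLOW
  req#21 t=17s (window 3): ALLOW
  req#22 t=19s (window 3): DENY
  req#23 t=19s (window 3): DENY
  req#24 t=20s (window 4): ALLOW
  req#25 t=20s (window 4): ALLOW

Allowed counts by window: 2 2 2 2 2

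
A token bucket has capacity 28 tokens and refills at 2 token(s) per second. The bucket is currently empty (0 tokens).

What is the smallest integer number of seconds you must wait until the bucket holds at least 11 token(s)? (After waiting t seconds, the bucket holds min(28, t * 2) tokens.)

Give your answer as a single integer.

Answer: 6

Derivation:
Need t * 2 >= 11, so t >= 11/2.
Smallest integer t = ceil(11/2) = 6.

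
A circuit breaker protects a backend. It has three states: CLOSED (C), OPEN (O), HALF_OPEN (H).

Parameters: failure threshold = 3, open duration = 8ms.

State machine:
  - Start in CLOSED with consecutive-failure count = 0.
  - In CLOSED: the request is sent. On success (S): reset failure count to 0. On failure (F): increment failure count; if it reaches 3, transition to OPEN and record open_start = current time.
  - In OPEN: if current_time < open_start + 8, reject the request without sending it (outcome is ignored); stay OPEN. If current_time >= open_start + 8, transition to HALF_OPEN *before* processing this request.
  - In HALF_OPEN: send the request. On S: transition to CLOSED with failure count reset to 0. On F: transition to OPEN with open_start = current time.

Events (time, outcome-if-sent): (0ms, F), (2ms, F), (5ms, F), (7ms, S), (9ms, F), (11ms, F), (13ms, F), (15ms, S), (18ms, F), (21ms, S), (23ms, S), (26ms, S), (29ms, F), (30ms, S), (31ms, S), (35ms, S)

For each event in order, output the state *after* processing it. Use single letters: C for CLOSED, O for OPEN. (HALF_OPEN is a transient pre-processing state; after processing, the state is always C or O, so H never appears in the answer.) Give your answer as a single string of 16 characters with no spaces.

Answer: CCOOOOOOOCCCCCCC

Derivation:
State after each event:
  event#1 t=0ms outcome=F: state=CLOSED
  event#2 t=2ms outcome=F: state=CLOSED
  event#3 t=5ms outcome=F: state=OPEN
  event#4 t=7ms outcome=S: state=OPEN
  event#5 t=9ms outcome=F: state=OPEN
  event#6 t=11ms outcome=F: state=OPEN
  event#7 t=13ms outcome=F: state=OPEN
  event#8 t=15ms outcome=S: state=OPEN
  event#9 t=18ms outcome=F: state=OPEN
  event#10 t=21ms outcome=S: state=CLOSED
  event#11 t=23ms outcome=S: state=CLOSED
  event#12 t=26ms outcome=S: state=CLOSED
  event#13 t=29ms outcome=F: state=CLOSED
  event#14 t=30ms outcome=S: state=CLOSED
  event#15 t=31ms outcome=S: state=CLOSED
  event#16 t=35ms outcome=S: state=CLOSED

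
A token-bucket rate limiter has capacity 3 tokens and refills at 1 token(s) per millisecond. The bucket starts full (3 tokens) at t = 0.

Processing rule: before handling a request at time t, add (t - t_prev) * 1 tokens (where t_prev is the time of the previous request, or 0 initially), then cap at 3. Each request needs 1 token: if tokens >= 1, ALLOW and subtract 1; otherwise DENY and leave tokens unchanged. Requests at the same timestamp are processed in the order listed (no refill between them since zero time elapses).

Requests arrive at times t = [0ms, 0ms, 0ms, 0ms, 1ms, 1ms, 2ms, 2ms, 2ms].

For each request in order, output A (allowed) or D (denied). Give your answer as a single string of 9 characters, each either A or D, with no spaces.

Simulating step by step:
  req#1 t=0ms: ALLOW
  req#2 t=0ms: ALLOW
  req#3 t=0ms: ALLOW
  req#4 t=0ms: DENY
  req#5 t=1ms: ALLOW
  req#6 t=1ms: DENY
  req#7 t=2ms: ALLOW
  req#8 t=2ms: DENY
  req#9 t=2ms: DENY

Answer: AAADADADD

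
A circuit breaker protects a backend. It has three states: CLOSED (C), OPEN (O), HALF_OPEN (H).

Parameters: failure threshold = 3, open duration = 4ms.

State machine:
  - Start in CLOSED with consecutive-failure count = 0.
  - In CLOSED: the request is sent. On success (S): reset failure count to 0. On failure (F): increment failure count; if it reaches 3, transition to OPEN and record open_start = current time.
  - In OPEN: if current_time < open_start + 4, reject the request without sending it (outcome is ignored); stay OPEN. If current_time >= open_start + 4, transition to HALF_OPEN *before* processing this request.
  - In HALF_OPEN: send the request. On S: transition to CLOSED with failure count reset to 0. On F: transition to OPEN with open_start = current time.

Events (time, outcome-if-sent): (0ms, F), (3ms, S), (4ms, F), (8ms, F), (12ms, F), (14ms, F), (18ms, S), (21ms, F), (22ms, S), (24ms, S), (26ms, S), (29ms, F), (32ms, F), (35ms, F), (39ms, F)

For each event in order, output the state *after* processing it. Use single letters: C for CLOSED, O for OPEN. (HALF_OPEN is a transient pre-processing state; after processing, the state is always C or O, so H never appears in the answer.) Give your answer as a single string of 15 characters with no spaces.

State after each event:
  event#1 t=0ms outcome=F: state=CLOSED
  event#2 t=3ms outcome=S: state=CLOSED
  event#3 t=4ms outcome=F: state=CLOSED
  event#4 t=8ms outcome=F: state=CLOSED
  event#5 t=12ms outcome=F: state=OPEN
  event#6 t=14ms outcome=F: state=OPEN
  event#7 t=18ms outcome=S: state=CLOSED
  event#8 t=21ms outcome=F: state=CLOSED
  event#9 t=22ms outcome=S: state=CLOSED
  event#10 t=24ms outcome=S: state=CLOSED
  event#11 t=26ms outcome=S: state=CLOSED
  event#12 t=29ms outcome=F: state=CLOSED
  event#13 t=32ms outcome=F: state=CLOSED
  event#14 t=35ms outcome=F: state=OPEN
  event#15 t=39ms outcome=F: state=OPEN

Answer: CCCCOOCCCCCCCOO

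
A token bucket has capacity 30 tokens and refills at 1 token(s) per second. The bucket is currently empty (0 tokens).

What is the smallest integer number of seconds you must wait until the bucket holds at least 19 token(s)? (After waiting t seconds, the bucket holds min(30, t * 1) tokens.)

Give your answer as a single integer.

Answer: 19

Derivation:
Need t * 1 >= 19, so t >= 19/1.
Smallest integer t = ceil(19/1) = 19.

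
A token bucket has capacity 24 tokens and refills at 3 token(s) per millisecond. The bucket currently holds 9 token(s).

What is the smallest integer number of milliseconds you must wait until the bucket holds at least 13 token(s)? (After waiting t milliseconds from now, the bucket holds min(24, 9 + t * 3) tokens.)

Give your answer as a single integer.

Need 9 + t * 3 >= 13, so t >= 4/3.
Smallest integer t = ceil(4/3) = 2.

Answer: 2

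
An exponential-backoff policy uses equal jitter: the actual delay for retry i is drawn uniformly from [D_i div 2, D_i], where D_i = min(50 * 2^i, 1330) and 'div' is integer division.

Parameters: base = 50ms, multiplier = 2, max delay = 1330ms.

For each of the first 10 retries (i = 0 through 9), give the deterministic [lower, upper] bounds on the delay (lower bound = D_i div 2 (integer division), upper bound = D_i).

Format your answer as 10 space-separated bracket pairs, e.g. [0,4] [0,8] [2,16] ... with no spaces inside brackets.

Computing bounds per retry:
  i=0: D_i=min(50*2^0,1330)=50, bounds=[25,50]
  i=1: D_i=min(50*2^1,1330)=100, bounds=[50,100]
  i=2: D_i=min(50*2^2,1330)=200, bounds=[100,200]
  i=3: D_i=min(50*2^3,1330)=400, bounds=[200,400]
  i=4: D_i=min(50*2^4,1330)=800, bounds=[400,800]
  i=5: D_i=min(50*2^5,1330)=1330, bounds=[665,1330]
  i=6: D_i=min(50*2^6,1330)=1330, bounds=[665,1330]
  i=7: D_i=min(50*2^7,1330)=1330, bounds=[665,1330]
  i=8: D_i=min(50*2^8,1330)=1330, bounds=[665,1330]
  i=9: D_i=min(50*2^9,1330)=1330, bounds=[665,1330]

Answer: [25,50] [50,100] [100,200] [200,400] [400,800] [665,1330] [665,1330] [665,1330] [665,1330] [665,1330]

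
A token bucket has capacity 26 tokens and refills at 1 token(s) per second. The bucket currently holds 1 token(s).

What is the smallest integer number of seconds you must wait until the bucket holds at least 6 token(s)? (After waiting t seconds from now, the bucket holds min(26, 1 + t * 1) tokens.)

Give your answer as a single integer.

Answer: 5

Derivation:
Need 1 + t * 1 >= 6, so t >= 5/1.
Smallest integer t = ceil(5/1) = 5.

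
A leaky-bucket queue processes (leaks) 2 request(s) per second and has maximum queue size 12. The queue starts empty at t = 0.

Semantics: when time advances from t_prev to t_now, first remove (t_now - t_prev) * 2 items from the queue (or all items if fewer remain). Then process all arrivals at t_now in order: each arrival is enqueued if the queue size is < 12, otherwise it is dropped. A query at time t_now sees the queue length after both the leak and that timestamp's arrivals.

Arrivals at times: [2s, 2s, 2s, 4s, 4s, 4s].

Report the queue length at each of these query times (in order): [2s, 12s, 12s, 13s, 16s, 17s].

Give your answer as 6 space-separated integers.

Answer: 3 0 0 0 0 0

Derivation:
Queue lengths at query times:
  query t=2s: backlog = 3
  query t=12s: backlog = 0
  query t=12s: backlog = 0
  query t=13s: backlog = 0
  query t=16s: backlog = 0
  query t=17s: backlog = 0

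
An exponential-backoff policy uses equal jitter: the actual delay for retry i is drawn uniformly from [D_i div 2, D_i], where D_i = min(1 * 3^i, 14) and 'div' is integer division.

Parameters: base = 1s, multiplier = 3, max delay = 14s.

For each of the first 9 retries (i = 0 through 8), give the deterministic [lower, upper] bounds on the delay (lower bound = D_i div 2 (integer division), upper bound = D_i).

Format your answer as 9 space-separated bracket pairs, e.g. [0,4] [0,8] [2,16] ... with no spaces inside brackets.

Answer: [0,1] [1,3] [4,9] [7,14] [7,14] [7,14] [7,14] [7,14] [7,14]

Derivation:
Computing bounds per retry:
  i=0: D_i=min(1*3^0,14)=1, bounds=[0,1]
  i=1: D_i=min(1*3^1,14)=3, bounds=[1,3]
  i=2: D_i=min(1*3^2,14)=9, bounds=[4,9]
  i=3: D_i=min(1*3^3,14)=14, bounds=[7,14]
  i=4: D_i=min(1*3^4,14)=14, bounds=[7,14]
  i=5: D_i=min(1*3^5,14)=14, bounds=[7,14]
  i=6: D_i=min(1*3^6,14)=14, bounds=[7,14]
  i=7: D_i=min(1*3^7,14)=14, bounds=[7,14]
  i=8: D_i=min(1*3^8,14)=14, bounds=[7,14]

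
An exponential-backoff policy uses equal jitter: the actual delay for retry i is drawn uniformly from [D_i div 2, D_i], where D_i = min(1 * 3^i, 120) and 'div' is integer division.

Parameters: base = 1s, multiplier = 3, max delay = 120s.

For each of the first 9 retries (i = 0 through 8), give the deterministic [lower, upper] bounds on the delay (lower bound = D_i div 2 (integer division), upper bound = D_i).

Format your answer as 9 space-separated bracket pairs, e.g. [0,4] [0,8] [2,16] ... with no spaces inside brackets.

Answer: [0,1] [1,3] [4,9] [13,27] [40,81] [60,120] [60,120] [60,120] [60,120]

Derivation:
Computing bounds per retry:
  i=0: D_i=min(1*3^0,120)=1, bounds=[0,1]
  i=1: D_i=min(1*3^1,120)=3, bounds=[1,3]
  i=2: D_i=min(1*3^2,120)=9, bounds=[4,9]
  i=3: D_i=min(1*3^3,120)=27, bounds=[13,27]
  i=4: D_i=min(1*3^4,120)=81, bounds=[40,81]
  i=5: D_i=min(1*3^5,120)=120, bounds=[60,120]
  i=6: D_i=min(1*3^6,120)=120, bounds=[60,120]
  i=7: D_i=min(1*3^7,120)=120, bounds=[60,120]
  i=8: D_i=min(1*3^8,120)=120, bounds=[60,120]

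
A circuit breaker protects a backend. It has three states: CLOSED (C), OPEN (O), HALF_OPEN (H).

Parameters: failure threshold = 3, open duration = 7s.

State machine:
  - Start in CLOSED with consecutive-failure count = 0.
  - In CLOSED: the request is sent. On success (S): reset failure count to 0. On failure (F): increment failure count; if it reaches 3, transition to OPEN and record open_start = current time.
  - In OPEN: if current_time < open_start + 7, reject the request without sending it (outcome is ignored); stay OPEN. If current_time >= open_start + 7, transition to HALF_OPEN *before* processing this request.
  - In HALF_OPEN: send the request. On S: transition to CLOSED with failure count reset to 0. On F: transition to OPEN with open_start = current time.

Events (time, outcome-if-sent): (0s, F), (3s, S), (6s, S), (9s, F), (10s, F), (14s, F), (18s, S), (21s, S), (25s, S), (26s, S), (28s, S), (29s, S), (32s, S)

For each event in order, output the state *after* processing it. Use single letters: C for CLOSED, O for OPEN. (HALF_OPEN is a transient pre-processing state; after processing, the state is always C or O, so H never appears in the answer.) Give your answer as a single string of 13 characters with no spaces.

Answer: CCCCCOOCCCCCC

Derivation:
State after each event:
  event#1 t=0s outcome=F: state=CLOSED
  event#2 t=3s outcome=S: state=CLOSED
  event#3 t=6s outcome=S: state=CLOSED
  event#4 t=9s outcome=F: state=CLOSED
  event#5 t=10s outcome=F: state=CLOSED
  event#6 t=14s outcome=F: state=OPEN
  event#7 t=18s outcome=S: state=OPEN
  event#8 t=21s outcome=S: state=CLOSED
  event#9 t=25s outcome=S: state=CLOSED
  event#10 t=26s outcome=S: state=CLOSED
  event#11 t=28s outcome=S: state=CLOSED
  event#12 t=29s outcome=S: state=CLOSED
  event#13 t=32s outcome=S: state=CLOSED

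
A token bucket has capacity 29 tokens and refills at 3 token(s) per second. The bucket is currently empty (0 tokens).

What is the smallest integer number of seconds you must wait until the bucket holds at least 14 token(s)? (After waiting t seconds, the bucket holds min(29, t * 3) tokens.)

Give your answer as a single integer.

Need t * 3 >= 14, so t >= 14/3.
Smallest integer t = ceil(14/3) = 5.

Answer: 5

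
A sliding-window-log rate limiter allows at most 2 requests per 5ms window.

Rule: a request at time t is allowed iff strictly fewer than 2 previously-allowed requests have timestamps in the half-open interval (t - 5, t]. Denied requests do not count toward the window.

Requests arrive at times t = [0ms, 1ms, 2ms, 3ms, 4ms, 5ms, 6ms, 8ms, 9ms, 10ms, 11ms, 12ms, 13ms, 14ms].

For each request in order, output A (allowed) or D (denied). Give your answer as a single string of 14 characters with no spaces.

Tracking allowed requests in the window:
  req#1 t=0ms: ALLOW
  req#2 t=1ms: ALLOW
  req#3 t=2ms: DENY
  req#4 t=3ms: DENY
  req#5 t=4ms: DENY
  req#6 t=5ms: ALLOW
  req#7 t=6ms: ALLOW
  req#8 t=8ms: DENY
  req#9 t=9ms: DENY
  req#10 t=10ms: ALLOW
  req#11 t=11ms: ALLOW
  req#12 t=12ms: DENY
  req#13 t=13ms: DENY
  req#14 t=14ms: DENY

Answer: AADDDAADDAADDD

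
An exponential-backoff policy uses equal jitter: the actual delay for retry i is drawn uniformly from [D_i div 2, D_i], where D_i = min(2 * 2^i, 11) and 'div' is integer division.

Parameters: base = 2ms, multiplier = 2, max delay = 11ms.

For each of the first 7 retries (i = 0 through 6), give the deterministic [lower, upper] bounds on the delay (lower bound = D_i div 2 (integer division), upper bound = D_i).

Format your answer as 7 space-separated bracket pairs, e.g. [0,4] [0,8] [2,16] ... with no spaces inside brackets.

Answer: [1,2] [2,4] [4,8] [5,11] [5,11] [5,11] [5,11]

Derivation:
Computing bounds per retry:
  i=0: D_i=min(2*2^0,11)=2, bounds=[1,2]
  i=1: D_i=min(2*2^1,11)=4, bounds=[2,4]
  i=2: D_i=min(2*2^2,11)=8, bounds=[4,8]
  i=3: D_i=min(2*2^3,11)=11, bounds=[5,11]
  i=4: D_i=min(2*2^4,11)=11, bounds=[5,11]
  i=5: D_i=min(2*2^5,11)=11, bounds=[5,11]
  i=6: D_i=min(2*2^6,11)=11, bounds=[5,11]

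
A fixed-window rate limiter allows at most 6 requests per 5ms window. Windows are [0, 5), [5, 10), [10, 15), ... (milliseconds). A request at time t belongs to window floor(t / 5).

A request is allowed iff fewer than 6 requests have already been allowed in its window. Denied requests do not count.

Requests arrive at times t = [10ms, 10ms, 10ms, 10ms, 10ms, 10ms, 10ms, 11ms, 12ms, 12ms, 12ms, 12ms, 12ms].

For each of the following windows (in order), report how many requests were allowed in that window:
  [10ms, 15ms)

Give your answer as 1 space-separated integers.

Answer: 6

Derivation:
Processing requests:
  req#1 t=10ms (window 2): ALLOW
  req#2 t=10ms (window 2): ALLOW
  req#3 t=10ms (window 2): ALLOW
  req#4 t=10ms (window 2): ALLOW
  req#5 t=10ms (window 2): ALLOW
  req#6 t=10ms (window 2): ALLOW
  req#7 t=10ms (window 2): DENY
  req#8 t=11ms (window 2): DENY
  req#9 t=12ms (window 2): DENY
  req#10 t=12ms (window 2): DENY
  req#11 t=12ms (window 2): DENY
  req#12 t=12ms (window 2): DENY
  req#13 t=12ms (window 2): DENY

Allowed counts by window: 6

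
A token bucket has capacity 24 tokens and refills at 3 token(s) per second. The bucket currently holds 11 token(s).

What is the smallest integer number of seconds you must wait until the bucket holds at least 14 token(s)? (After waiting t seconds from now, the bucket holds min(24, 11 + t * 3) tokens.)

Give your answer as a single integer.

Answer: 1

Derivation:
Need 11 + t * 3 >= 14, so t >= 3/3.
Smallest integer t = ceil(3/3) = 1.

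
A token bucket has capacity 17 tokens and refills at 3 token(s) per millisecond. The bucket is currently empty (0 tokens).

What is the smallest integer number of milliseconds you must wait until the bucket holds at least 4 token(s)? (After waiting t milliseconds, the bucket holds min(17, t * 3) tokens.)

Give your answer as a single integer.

Answer: 2

Derivation:
Need t * 3 >= 4, so t >= 4/3.
Smallest integer t = ceil(4/3) = 2.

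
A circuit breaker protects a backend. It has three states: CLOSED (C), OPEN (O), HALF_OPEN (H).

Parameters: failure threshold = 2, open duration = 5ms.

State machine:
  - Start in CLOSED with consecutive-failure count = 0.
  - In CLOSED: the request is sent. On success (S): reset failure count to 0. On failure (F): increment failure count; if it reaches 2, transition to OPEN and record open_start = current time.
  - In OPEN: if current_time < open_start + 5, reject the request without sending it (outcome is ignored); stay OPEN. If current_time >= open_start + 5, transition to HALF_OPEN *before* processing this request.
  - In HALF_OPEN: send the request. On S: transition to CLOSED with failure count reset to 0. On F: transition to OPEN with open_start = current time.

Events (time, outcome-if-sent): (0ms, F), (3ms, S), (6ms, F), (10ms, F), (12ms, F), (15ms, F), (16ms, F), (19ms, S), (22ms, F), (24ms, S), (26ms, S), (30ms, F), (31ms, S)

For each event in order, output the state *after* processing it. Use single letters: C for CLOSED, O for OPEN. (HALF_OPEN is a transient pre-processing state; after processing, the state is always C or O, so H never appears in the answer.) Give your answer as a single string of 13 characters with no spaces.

Answer: CCCOOOOOOOOOO

Derivation:
State after each event:
  event#1 t=0ms outcome=F: state=CLOSED
  event#2 t=3ms outcome=S: state=CLOSED
  event#3 t=6ms outcome=F: state=CLOSED
  event#4 t=10ms outcome=F: state=OPEN
  event#5 t=12ms outcome=F: state=OPEN
  event#6 t=15ms outcome=F: state=OPEN
  event#7 t=16ms outcome=F: state=OPEN
  event#8 t=19ms outcome=S: state=OPEN
  event#9 t=22ms outcome=F: state=OPEN
  event#10 t=24ms outcome=S: state=OPEN
  event#11 t=26ms outcome=S: state=OPEN
  event#12 t=30ms outcome=F: state=OPEN
  event#13 t=31ms outcome=S: state=OPEN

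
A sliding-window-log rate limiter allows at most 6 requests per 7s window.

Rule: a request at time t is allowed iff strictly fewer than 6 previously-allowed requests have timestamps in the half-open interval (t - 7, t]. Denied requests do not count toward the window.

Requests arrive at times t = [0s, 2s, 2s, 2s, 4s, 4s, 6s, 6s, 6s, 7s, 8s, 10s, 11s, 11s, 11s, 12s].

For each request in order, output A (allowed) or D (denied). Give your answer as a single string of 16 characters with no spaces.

Tracking allowed requests in the window:
  req#1 t=0s: ALLOW
  req#2 t=2s: ALLOW
  req#3 t=2s: ALLOW
  req#4 t=2s: ALLOW
  req#5 t=4s: ALLOW
  req#6 t=4s: ALLOW
  req#7 t=6s: DENY
  req#8 t=6s: DENY
  req#9 t=6s: DENY
  req#10 t=7s: ALLOW
  req#11 t=8s: DENY
  req#12 t=10s: ALLOW
  req#13 t=11s: ALLOW
  req#14 t=11s: ALLOW
  req#15 t=11s: ALLOW
  req#16 t=12s: ALLOW

Answer: AAAAAADDDADAAAAA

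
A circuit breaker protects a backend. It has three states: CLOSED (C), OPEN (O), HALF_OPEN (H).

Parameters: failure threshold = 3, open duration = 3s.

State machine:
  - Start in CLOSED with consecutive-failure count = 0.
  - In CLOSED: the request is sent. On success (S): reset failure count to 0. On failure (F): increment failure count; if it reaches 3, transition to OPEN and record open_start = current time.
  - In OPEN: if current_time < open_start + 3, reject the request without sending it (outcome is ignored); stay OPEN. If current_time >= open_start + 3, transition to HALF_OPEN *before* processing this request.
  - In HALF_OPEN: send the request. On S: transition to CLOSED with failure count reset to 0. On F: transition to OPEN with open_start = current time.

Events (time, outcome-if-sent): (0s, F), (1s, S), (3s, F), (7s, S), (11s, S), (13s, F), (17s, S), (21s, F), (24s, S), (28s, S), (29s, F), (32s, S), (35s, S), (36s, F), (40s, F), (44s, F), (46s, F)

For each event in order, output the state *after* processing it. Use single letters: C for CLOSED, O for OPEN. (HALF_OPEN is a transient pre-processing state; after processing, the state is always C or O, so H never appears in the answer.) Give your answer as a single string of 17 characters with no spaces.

State after each event:
  event#1 t=0s outcome=F: state=CLOSED
  event#2 t=1s outcome=S: state=CLOSED
  event#3 t=3s outcome=F: state=CLOSED
  event#4 t=7s outcome=S: state=CLOSED
  event#5 t=11s outcome=S: state=CLOSED
  event#6 t=13s outcome=F: state=CLOSED
  event#7 t=17s outcome=S: state=CLOSED
  event#8 t=21s outcome=F: state=CLOSED
  event#9 t=24s outcome=S: state=CLOSED
  event#10 t=28s outcome=S: state=CLOSED
  event#11 t=29s outcome=F: state=CLOSED
  event#12 t=32s outcome=S: state=CLOSED
  event#13 t=35s outcome=S: state=CLOSED
  event#14 t=36s outcome=F: state=CLOSED
  event#15 t=40s outcome=F: state=CLOSED
  event#16 t=44s outcome=F: state=OPEN
  event#17 t=46s outcome=F: state=OPEN

Answer: CCCCCCCCCCCCCCCOO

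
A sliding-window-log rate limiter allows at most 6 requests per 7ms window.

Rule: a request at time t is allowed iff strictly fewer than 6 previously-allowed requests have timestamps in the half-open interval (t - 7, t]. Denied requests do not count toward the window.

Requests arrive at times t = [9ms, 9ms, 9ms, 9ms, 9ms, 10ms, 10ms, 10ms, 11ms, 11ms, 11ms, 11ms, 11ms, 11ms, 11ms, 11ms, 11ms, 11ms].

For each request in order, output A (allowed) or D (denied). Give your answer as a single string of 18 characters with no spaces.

Answer: AAAAAADDDDDDDDDDDD

Derivation:
Tracking allowed requests in the window:
  req#1 t=9ms: ALLOW
  req#2 t=9ms: ALLOW
  req#3 t=9ms: ALLOW
  req#4 t=9ms: ALLOW
  req#5 t=9ms: ALLOW
  req#6 t=10ms: ALLOW
  req#7 t=10ms: DENY
  req#8 t=10ms: DENY
  req#9 t=11ms: DENY
  req#10 t=11ms: DENY
  req#11 t=11ms: DENY
  req#12 t=11ms: DENY
  req#13 t=11ms: DENY
  req#14 t=11ms: DENY
  req#15 t=11ms: DENY
  req#16 t=11ms: DENY
  req#17 t=11ms: DENY
  req#18 t=11ms: DENY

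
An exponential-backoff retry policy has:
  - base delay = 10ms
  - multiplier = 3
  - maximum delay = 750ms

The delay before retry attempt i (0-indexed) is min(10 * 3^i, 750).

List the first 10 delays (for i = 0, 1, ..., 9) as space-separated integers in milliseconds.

Computing each delay:
  i=0: min(10*3^0, 750) = 10
  i=1: min(10*3^1, 750) = 30
  i=2: min(10*3^2, 750) = 90
  i=3: min(10*3^3, 750) = 270
  i=4: min(10*3^4, 750) = 750
  i=5: min(10*3^5, 750) = 750
  i=6: min(10*3^6, 750) = 750
  i=7: min(10*3^7, 750) = 750
  i=8: min(10*3^8, 750) = 750
  i=9: min(10*3^9, 750) = 750

Answer: 10 30 90 270 750 750 750 750 750 750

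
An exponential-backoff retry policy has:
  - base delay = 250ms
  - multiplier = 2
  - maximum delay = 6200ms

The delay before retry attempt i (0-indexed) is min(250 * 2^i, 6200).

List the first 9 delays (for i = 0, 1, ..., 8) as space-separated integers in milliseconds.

Computing each delay:
  i=0: min(250*2^0, 6200) = 250
  i=1: min(250*2^1, 6200) = 500
  i=2: min(250*2^2, 6200) = 1000
  i=3: min(250*2^3, 6200) = 2000
  i=4: min(250*2^4, 6200) = 4000
  i=5: min(250*2^5, 6200) = 6200
  i=6: min(250*2^6, 6200) = 6200
  i=7: min(250*2^7, 6200) = 6200
  i=8: min(250*2^8, 6200) = 6200

Answer: 250 500 1000 2000 4000 6200 6200 6200 6200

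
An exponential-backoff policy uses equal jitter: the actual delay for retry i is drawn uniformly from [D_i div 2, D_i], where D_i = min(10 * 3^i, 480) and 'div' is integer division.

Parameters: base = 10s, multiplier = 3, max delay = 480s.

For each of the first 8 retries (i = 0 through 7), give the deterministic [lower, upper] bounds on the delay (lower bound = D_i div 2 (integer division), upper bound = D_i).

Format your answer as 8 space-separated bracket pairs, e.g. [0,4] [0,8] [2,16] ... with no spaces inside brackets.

Computing bounds per retry:
  i=0: D_i=min(10*3^0,480)=10, bounds=[5,10]
  i=1: D_i=min(10*3^1,480)=30, bounds=[15,30]
  i=2: D_i=min(10*3^2,480)=90, bounds=[45,90]
  i=3: D_i=min(10*3^3,480)=270, bounds=[135,270]
  i=4: D_i=min(10*3^4,480)=480, bounds=[240,480]
  i=5: D_i=min(10*3^5,480)=480, bounds=[240,480]
  i=6: D_i=min(10*3^6,480)=480, bounds=[240,480]
  i=7: D_i=min(10*3^7,480)=480, bounds=[240,480]

Answer: [5,10] [15,30] [45,90] [135,270] [240,480] [240,480] [240,480] [240,480]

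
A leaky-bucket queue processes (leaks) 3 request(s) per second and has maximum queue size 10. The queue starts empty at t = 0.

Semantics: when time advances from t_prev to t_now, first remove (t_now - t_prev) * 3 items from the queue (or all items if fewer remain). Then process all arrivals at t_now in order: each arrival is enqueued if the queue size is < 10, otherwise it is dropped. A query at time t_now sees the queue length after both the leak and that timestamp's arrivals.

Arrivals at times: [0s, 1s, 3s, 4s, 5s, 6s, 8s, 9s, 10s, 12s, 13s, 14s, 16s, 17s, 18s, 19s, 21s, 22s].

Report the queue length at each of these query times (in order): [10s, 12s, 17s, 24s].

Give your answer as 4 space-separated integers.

Answer: 1 1 1 0

Derivation:
Queue lengths at query times:
  query t=10s: backlog = 1
  query t=12s: backlog = 1
  query t=17s: backlog = 1
  query t=24s: backlog = 0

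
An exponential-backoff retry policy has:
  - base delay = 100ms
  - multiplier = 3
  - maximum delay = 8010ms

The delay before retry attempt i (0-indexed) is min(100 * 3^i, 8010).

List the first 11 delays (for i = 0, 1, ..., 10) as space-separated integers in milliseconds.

Answer: 100 300 900 2700 8010 8010 8010 8010 8010 8010 8010

Derivation:
Computing each delay:
  i=0: min(100*3^0, 8010) = 100
  i=1: min(100*3^1, 8010) = 300
  i=2: min(100*3^2, 8010) = 900
  i=3: min(100*3^3, 8010) = 2700
  i=4: min(100*3^4, 8010) = 8010
  i=5: min(100*3^5, 8010) = 8010
  i=6: min(100*3^6, 8010) = 8010
  i=7: min(100*3^7, 8010) = 8010
  i=8: min(100*3^8, 8010) = 8010
  i=9: min(100*3^9, 8010) = 8010
  i=10: min(100*3^10, 8010) = 8010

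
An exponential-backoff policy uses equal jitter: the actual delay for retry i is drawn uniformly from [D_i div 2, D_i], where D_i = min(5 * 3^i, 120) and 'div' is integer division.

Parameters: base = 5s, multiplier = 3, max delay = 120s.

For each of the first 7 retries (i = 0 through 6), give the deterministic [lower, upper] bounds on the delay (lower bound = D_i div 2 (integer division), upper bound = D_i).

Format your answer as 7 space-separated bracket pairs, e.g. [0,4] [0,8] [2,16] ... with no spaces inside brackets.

Computing bounds per retry:
  i=0: D_i=min(5*3^0,120)=5, bounds=[2,5]
  i=1: D_i=min(5*3^1,120)=15, bounds=[7,15]
  i=2: D_i=min(5*3^2,120)=45, bounds=[22,45]
  i=3: D_i=min(5*3^3,120)=120, bounds=[60,120]
  i=4: D_i=min(5*3^4,120)=120, bounds=[60,120]
  i=5: D_i=min(5*3^5,120)=120, bounds=[60,120]
  i=6: D_i=min(5*3^6,120)=120, bounds=[60,120]

Answer: [2,5] [7,15] [22,45] [60,120] [60,120] [60,120] [60,120]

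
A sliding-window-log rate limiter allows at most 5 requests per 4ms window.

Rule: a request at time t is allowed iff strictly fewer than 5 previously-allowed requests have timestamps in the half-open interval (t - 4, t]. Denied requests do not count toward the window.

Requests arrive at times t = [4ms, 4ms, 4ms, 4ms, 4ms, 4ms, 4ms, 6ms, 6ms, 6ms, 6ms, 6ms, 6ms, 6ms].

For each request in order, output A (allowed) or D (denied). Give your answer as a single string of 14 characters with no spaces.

Answer: AAAAADDDDDDDDD

Derivation:
Tracking allowed requests in the window:
  req#1 t=4ms: ALLOW
  req#2 t=4ms: ALLOW
  req#3 t=4ms: ALLOW
  req#4 t=4ms: ALLOW
  req#5 t=4ms: ALLOW
  req#6 t=4ms: DENY
  req#7 t=4ms: DENY
  req#8 t=6ms: DENY
  req#9 t=6ms: DENY
  req#10 t=6ms: DENY
  req#11 t=6ms: DENY
  req#12 t=6ms: DENY
  req#13 t=6ms: DENY
  req#14 t=6ms: DENY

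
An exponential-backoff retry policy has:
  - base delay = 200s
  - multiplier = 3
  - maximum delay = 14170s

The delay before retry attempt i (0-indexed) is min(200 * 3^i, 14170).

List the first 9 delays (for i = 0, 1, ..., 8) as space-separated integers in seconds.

Answer: 200 600 1800 5400 14170 14170 14170 14170 14170

Derivation:
Computing each delay:
  i=0: min(200*3^0, 14170) = 200
  i=1: min(200*3^1, 14170) = 600
  i=2: min(200*3^2, 14170) = 1800
  i=3: min(200*3^3, 14170) = 5400
  i=4: min(200*3^4, 14170) = 14170
  i=5: min(200*3^5, 14170) = 14170
  i=6: min(200*3^6, 14170) = 14170
  i=7: min(200*3^7, 14170) = 14170
  i=8: min(200*3^8, 14170) = 14170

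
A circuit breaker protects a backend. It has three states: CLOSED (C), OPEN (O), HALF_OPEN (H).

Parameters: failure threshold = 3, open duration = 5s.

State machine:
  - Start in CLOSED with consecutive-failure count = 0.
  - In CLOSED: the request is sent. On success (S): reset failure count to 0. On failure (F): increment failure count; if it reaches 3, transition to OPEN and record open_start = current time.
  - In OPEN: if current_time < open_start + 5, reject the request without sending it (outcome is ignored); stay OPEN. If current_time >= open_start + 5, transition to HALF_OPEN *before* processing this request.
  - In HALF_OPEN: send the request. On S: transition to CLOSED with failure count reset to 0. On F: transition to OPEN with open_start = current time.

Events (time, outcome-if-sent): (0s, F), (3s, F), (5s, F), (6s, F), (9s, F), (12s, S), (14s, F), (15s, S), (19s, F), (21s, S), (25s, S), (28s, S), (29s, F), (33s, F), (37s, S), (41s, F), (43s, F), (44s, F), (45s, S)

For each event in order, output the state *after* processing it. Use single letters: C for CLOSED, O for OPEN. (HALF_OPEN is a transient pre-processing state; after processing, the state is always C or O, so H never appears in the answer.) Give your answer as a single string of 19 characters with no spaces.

State after each event:
  event#1 t=0s outcome=F: state=CLOSED
  event#2 t=3s outcome=F: state=CLOSED
  event#3 t=5s outcome=F: state=OPEN
  event#4 t=6s outcome=F: state=OPEN
  event#5 t=9s outcome=F: state=OPEN
  event#6 t=12s outcome=S: state=CLOSED
  event#7 t=14s outcome=F: state=CLOSED
  event#8 t=15s outcome=S: state=CLOSED
  event#9 t=19s outcome=F: state=CLOSED
  event#10 t=21s outcome=S: state=CLOSED
  event#11 t=25s outcome=S: state=CLOSED
  event#12 t=28s outcome=S: state=CLOSED
  event#13 t=29s outcome=F: state=CLOSED
  event#14 t=33s outcome=F: state=CLOSED
  event#15 t=37s outcome=S: state=CLOSED
  event#16 t=41s outcome=F: state=CLOSED
  event#17 t=43s outcome=F: state=CLOSED
  event#18 t=44s outcome=F: state=OPEN
  event#19 t=45s outcome=S: state=OPEN

Answer: CCOOOCCCCCCCCCCCCOO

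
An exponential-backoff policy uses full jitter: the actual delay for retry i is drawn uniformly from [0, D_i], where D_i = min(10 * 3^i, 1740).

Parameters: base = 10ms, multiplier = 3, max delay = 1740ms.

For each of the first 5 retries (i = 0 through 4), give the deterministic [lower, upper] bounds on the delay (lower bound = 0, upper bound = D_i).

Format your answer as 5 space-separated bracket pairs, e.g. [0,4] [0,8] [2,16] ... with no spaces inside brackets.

Computing bounds per retry:
  i=0: D_i=min(10*3^0,1740)=10, bounds=[0,10]
  i=1: D_i=min(10*3^1,1740)=30, bounds=[0,30]
  i=2: D_i=min(10*3^2,1740)=90, bounds=[0,90]
  i=3: D_i=min(10*3^3,1740)=270, bounds=[0,270]
  i=4: D_i=min(10*3^4,1740)=810, bounds=[0,810]

Answer: [0,10] [0,30] [0,90] [0,270] [0,810]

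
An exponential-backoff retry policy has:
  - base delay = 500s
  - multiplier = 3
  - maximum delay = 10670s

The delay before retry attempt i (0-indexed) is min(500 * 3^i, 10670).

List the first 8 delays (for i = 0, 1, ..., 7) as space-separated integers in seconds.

Computing each delay:
  i=0: min(500*3^0, 10670) = 500
  i=1: min(500*3^1, 10670) = 1500
  i=2: min(500*3^2, 10670) = 4500
  i=3: min(500*3^3, 10670) = 10670
  i=4: min(500*3^4, 10670) = 10670
  i=5: min(500*3^5, 10670) = 10670
  i=6: min(500*3^6, 10670) = 10670
  i=7: min(500*3^7, 10670) = 10670

Answer: 500 1500 4500 10670 10670 10670 10670 10670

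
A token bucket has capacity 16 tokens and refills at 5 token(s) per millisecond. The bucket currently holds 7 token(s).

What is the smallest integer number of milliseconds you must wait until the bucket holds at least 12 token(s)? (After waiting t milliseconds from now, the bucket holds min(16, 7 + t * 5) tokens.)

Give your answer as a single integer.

Need 7 + t * 5 >= 12, so t >= 5/5.
Smallest integer t = ceil(5/5) = 1.

Answer: 1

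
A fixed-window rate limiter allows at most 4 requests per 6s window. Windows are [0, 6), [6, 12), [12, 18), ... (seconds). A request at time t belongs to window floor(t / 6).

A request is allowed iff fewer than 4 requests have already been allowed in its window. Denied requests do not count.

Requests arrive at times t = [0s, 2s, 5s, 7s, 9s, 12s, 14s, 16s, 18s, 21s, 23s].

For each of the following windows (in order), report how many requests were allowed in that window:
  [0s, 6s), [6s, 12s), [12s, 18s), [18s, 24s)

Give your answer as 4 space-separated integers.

Processing requests:
  req#1 t=0s (window 0): ALLOW
  req#2 t=2s (window 0): ALLOW
  req#3 t=5s (window 0): ALLOW
  req#4 t=7s (window 1): ALLOW
  req#5 t=9s (window 1): ALLOW
  req#6 t=12s (window 2): ALLOW
  req#7 t=14s (window 2): ALLOW
  req#8 t=16s (window 2): ALLOW
  req#9 t=18s (window 3): ALLOW
  req#10 t=21s (window 3): ALLOW
  req#11 t=23s (window 3): ALLOW

Allowed counts by window: 3 2 3 3

Answer: 3 2 3 3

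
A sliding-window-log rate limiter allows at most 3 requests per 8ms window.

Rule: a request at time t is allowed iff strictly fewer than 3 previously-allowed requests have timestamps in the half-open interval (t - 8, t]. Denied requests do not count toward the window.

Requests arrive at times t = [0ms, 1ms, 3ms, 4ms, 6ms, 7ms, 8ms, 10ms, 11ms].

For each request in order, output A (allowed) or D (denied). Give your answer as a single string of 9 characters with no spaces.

Tracking allowed requests in the window:
  req#1 t=0ms: ALLOW
  req#2 t=1ms: ALLOW
  req#3 t=3ms: ALLOW
  req#4 t=4ms: DENY
  req#5 t=6ms: DENY
  req#6 t=7ms: DENY
  req#7 t=8ms: ALLOW
  req#8 t=10ms: ALLOW
  req#9 t=11ms: ALLOW

Answer: AAADDDAAA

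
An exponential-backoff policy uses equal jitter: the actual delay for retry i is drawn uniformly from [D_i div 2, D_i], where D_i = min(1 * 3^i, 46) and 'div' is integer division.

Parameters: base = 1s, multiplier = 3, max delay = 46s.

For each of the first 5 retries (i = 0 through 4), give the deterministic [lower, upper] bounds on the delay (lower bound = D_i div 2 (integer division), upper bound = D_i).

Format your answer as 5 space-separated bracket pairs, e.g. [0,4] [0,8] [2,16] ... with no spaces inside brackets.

Answer: [0,1] [1,3] [4,9] [13,27] [23,46]

Derivation:
Computing bounds per retry:
  i=0: D_i=min(1*3^0,46)=1, bounds=[0,1]
  i=1: D_i=min(1*3^1,46)=3, bounds=[1,3]
  i=2: D_i=min(1*3^2,46)=9, bounds=[4,9]
  i=3: D_i=min(1*3^3,46)=27, bounds=[13,27]
  i=4: D_i=min(1*3^4,46)=46, bounds=[23,46]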